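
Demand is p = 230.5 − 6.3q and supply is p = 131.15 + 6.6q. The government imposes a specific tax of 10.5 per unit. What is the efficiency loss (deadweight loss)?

Competitive equilibrium: 230.5 − 6.3q = 131.15 + 6.6q → q* = 7.7016, p* = 181.9802.
With the tax, the buyer price exceeds the seller price by 10.5: (230.5 − 6.3q) − (131.15 + 6.6q) = 10.5 → q' = 6.8876.
Δq = 7.7016 − 6.8876 = 0.814; the wedge equals the tax, 10.5.
DWL = ½ × 0.814 × 10.5 = 4.27.

4.27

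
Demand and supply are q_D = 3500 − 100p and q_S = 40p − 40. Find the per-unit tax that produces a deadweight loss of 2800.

14

In inverse form: demand p = 35 − 0.01q, supply p = 1 + 0.025q.
Competitive equilibrium: 35 − 0.01q = 1 + 0.025q → q* = 971.4286, p* = 25.2857.
A tax t gives Δq = t/0.035 and wedge t, so DWL = t²/0.07.
t²/0.07 = 2800 → t² = 196 → t = 14.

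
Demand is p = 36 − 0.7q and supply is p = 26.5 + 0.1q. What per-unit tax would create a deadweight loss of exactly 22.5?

6

Competitive equilibrium: 36 − 0.7q = 26.5 + 0.1q → q* = 11.875, p* = 27.6875.
A tax t gives Δq = t/0.8 and wedge t, so DWL = t²/1.6.
t²/1.6 = 22.5 → t² = 36 → t = 6.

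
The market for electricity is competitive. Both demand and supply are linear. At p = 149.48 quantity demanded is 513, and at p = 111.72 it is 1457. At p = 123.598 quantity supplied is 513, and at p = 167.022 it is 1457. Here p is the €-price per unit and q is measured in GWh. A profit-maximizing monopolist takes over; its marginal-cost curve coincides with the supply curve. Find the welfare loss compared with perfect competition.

€2871.09

Demand slope = (111.72 − 149.48)/(1457 − 513) = −0.04, so p = 170 − 0.04q.
Supply slope = (167.022 − 123.598)/(1457 − 513) = 0.046, so p = 100 + 0.046q.
Competitive equilibrium: 170 − 0.04q = 100 + 0.046q → q* = 813.95349, p* = 137.44186.
Marginal revenue: MR = 170 − 0.08q. Set MR = MC: 170 − 0.08q = 100 + 0.046q → q_m = 555.55556.
Price p_m = 170 − 0.04·555.55556 = 147.77778; MC(q_m) = 100 + 0.046·555.55556 = 125.55556.
Competitive q* = 813.95349, so Δq = 258.39793; wedge = 147.77778 − 125.55556 = 22.22222.
Welfare loss = ½ × 258.39793 × 22.22222 = €2871.09.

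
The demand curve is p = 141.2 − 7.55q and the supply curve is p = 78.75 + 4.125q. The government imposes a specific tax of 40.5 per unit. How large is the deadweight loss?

70.25

Competitive equilibrium: 141.2 − 7.55q = 78.75 + 4.125q → q* = 5.349, p* = 100.8148.
With the tax, the buyer price exceeds the seller price by 40.5: (141.2 − 7.55q) − (78.75 + 4.125q) = 40.5 → q' = 1.8801.
Δq = 5.349 − 1.8801 = 3.4689; the wedge equals the tax, 40.5.
DWL = ½ × 3.4689 × 40.5 = 70.25.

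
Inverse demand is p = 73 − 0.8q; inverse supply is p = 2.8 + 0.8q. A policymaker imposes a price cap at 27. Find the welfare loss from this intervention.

Competitive equilibrium: 73 − 0.8q = 2.8 + 0.8q → q* = 43.875, p* = 37.9.
At the ceiling p = 27, quantity supplied = (27 − 2.8)/0.8 = 30.25.
Willingness to pay at q' = 30.25: 73 − 0.8·30.25 = 48.8.
Δq = 43.875 − 30.25 = 13.625; wedge = 48.8 − 27 = 21.8.
The triangle = ½ × 13.625 × 21.8 = 148.51.

148.51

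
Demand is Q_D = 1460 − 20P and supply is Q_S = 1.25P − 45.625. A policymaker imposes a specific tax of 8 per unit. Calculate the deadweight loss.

In inverse form: demand P = 73 − 0.05Q, supply P = 36.5 + 0.8Q.
Competitive equilibrium: 73 − 0.05Q = 36.5 + 0.8Q → Q* = 42.9412, P* = 70.8529.
With the tax, the buyer price exceeds the seller price by 8: (73 − 0.05Q) − (36.5 + 0.8Q) = 8 → Q' = 33.5294.
ΔQ = 42.9412 − 33.5294 = 9.4118; the wedge equals the tax, 8.
DWL = ½ × 9.4118 × 8 = 37.65.

37.65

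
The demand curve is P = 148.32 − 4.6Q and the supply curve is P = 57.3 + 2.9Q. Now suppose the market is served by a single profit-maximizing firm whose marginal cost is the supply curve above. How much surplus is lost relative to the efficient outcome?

79.82

Competitive equilibrium: 148.32 − 4.6Q = 57.3 + 2.9Q → Q* = 12.136, P* = 92.4944.
Marginal revenue: MR = 148.32 − 9.2Q. Set MR = MC: 148.32 − 9.2Q = 57.3 + 2.9Q → Q_m = 7.5223.
Price P_m = 148.32 − 4.6·7.5223 = 113.7174; MC(Q_m) = 57.3 + 2.9·7.5223 = 79.1147.
Competitive Q* = 12.136, so ΔQ = 4.6137; wedge = 113.7174 − 79.1147 = 34.6027.
Deadweight loss = ½ × 4.6137 × 34.6027 = 79.82.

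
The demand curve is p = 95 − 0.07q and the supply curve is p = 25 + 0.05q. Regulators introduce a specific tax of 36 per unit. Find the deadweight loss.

Competitive equilibrium: 95 − 0.07q = 25 + 0.05q → q* = 583.3333, p* = 54.1667.
With the tax, the buyer price exceeds the seller price by 36: (95 − 0.07q) − (25 + 0.05q) = 36 → q' = 283.3333.
Δq = 583.3333 − 283.3333 = 300; the wedge equals the tax, 36.
Deadweight loss = ½ × 300 × 36 = 5400.

5400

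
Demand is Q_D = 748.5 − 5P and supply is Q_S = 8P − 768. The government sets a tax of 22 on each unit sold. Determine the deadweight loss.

744.62

In inverse form: demand P = 149.7 − 0.2Q, supply P = 96 + 0.125Q.
Competitive equilibrium: 149.7 − 0.2Q = 96 + 0.125Q → Q* = 165.2308, P* = 116.6538.
With the tax, the buyer price exceeds the seller price by 22: (149.7 − 0.2Q) − (96 + 0.125Q) = 22 → Q' = 97.5385.
ΔQ = 165.2308 − 97.5385 = 67.6923; the wedge equals the tax, 22.
Welfare loss = ½ × 67.6923 × 22 = 744.62.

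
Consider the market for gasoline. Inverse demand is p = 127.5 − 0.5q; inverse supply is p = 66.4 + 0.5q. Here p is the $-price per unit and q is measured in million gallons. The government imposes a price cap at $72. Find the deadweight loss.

$1245.005 million

Competitive equilibrium: 127.5 − 0.5q = 66.4 + 0.5q → q* = 61.1, p* = 96.95.
At the ceiling p = 72, quantity supplied = (72 − 66.4)/0.5 = 11.2.
Willingness to pay at q' = 11.2: 127.5 − 0.5·11.2 = 121.9.
Δq = 61.1 − 11.2 = 49.9; wedge = 121.9 − 72 = 49.9.
DWL = ½ × 49.9 × 49.9 = $1245.005 million.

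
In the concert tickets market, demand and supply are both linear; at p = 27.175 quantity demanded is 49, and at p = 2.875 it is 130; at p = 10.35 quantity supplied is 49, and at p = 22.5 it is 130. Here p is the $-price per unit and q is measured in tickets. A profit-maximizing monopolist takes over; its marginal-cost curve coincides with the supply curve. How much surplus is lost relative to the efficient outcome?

$268.67

Demand slope = (2.875 − 27.175)/(130 − 49) = −0.3, so p = 41.875 − 0.3q.
Supply slope = (22.5 − 10.35)/(130 − 49) = 0.15, so p = 3 + 0.15q.
Competitive equilibrium: 41.875 − 0.3q = 3 + 0.15q → q* = 86.3889, p* = 15.9583.
Marginal revenue: MR = 41.875 − 0.6q. Set MR = MC: 41.875 − 0.6q = 3 + 0.15q → q_m = 51.8333.
Price p_m = 41.875 − 0.3·51.8333 = 26.325; MC(q_m) = 3 + 0.15·51.8333 = 10.775.
Competitive q* = 86.3889, so Δq = 34.5556; wedge = 26.325 − 10.775 = 15.55.
Welfare loss = ½ × 34.5556 × 15.55 = $268.67.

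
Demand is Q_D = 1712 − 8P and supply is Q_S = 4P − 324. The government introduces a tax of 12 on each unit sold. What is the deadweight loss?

192

In inverse form: demand P = 214 − 0.125Q, supply P = 81 + 0.25Q.
Competitive equilibrium: 214 − 0.125Q = 81 + 0.25Q → Q* = 354.6667, P* = 169.6667.
With the tax, the buyer price exceeds the seller price by 12: (214 − 0.125Q) − (81 + 0.25Q) = 12 → Q' = 322.6667.
ΔQ = 354.6667 − 322.6667 = 32; the wedge equals the tax, 12.
Deadweight loss = ½ × 32 × 12 = 192.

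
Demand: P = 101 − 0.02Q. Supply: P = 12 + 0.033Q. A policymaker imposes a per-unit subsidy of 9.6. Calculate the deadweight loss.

869.43

Competitive equilibrium: 101 − 0.02Q = 12 + 0.033Q → Q* = 1679.2453, P* = 67.4151.
The subsidy lowers effective supply by 9.6: P = 2.4 + 0.033Q.
New quantity: 101 − 0.02Q = 2.4 + 0.033Q → Q' = 1860.3774.
Overproduction ΔQ = 1860.3774 − 1679.2453 = 181.1321; wedge = subsidy = 9.6.
Welfare loss = ½ × 181.1321 × 9.6 = 869.43.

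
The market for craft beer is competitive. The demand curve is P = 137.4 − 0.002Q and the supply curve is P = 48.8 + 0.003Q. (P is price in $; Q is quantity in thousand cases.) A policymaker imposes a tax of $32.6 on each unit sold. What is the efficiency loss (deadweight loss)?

Competitive equilibrium: 137.4 − 0.002Q = 48.8 + 0.003Q → Q* = 17720, P* = 101.96.
With the tax, the buyer price exceeds the seller price by 32.6: (137.4 − 0.002Q) − (48.8 + 0.003Q) = 32.6 → Q' = 11200.
ΔQ = 17720 − 11200 = 6520; the wedge equals the tax, 32.6.
DWL = ½ × 6520 × 32.6 = $106276 thousand.

$106276 thousand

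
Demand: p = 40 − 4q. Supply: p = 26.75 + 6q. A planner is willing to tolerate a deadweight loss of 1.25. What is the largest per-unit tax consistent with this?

5

Competitive equilibrium: 40 − 4q = 26.75 + 6q → q* = 1.325, p* = 34.7.
A tax t gives Δq = t/10 and wedge t, so DWL = t²/20.
t²/20 = 1.25 → t² = 25 → t = 5.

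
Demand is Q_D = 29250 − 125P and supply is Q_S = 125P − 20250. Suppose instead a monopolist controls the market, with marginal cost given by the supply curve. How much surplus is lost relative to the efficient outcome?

In inverse form: demand P = 234 − 0.008Q, supply P = 162 + 0.008Q.
Competitive equilibrium: 234 − 0.008Q = 162 + 0.008Q → Q* = 4500, P* = 198.
Marginal revenue: MR = 234 − 0.016Q. Set MR = MC: 234 − 0.016Q = 162 + 0.008Q → Q_m = 3000.
Price P_m = 234 − 0.008·3000 = 210; MC(Q_m) = 162 + 0.008·3000 = 186.
Competitive Q* = 4500, so ΔQ = 1500; wedge = 210 − 186 = 24.
Deadweight loss = ½ × 1500 × 24 = 18000.

18000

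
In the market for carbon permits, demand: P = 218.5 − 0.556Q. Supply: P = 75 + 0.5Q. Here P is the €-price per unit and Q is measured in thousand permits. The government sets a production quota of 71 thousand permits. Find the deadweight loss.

Competitive equilibrium: 218.5 − 0.556Q = 75 + 0.5Q → Q* = 135.8902, P* = 142.9451.
At Q = 71: demand price = 218.5 − 0.556·71 = 179.024; supply price = 75 + 0.5·71 = 110.5.
ΔQ = 135.8902 − 71 = 64.8902; wedge = 179.024 − 110.5 = 68.524.
Welfare loss = ½ × 64.8902 × 68.524 = €2223.27 thousand.

€2223.27 thousand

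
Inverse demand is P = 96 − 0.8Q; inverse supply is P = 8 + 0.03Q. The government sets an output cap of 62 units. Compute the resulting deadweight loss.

Competitive equilibrium: 96 − 0.8Q = 8 + 0.03Q → Q* = 106.0241, P* = 11.1807.
At Q = 62: demand price = 96 − 0.8·62 = 46.4; supply price = 8 + 0.03·62 = 9.86.
ΔQ = 106.0241 − 62 = 44.0241; wedge = 46.4 − 9.86 = 36.54.
Deadweight loss = ½ × 44.0241 × 36.54 = 804.32.

804.32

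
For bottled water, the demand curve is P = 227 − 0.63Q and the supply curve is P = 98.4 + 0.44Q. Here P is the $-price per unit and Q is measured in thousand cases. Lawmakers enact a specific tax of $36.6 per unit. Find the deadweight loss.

$625.96 thousand

Competitive equilibrium: 227 − 0.63Q = 98.4 + 0.44Q → Q* = 120.1869, P* = 151.2822.
With the tax, the buyer price exceeds the seller price by 36.6: (227 − 0.63Q) − (98.4 + 0.44Q) = 36.6 → Q' = 85.9813.
ΔQ = 120.1869 − 85.9813 = 34.2056; the wedge equals the tax, 36.6.
DWL = ½ × 34.2056 × 36.6 = $625.96 thousand.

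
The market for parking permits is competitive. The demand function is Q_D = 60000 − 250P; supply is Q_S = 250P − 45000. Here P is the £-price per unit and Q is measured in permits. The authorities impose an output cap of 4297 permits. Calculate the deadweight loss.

£41036.836

In inverse form: demand P = 240 − 0.004Q, supply P = 180 + 0.004Q.
Competitive equilibrium: 240 − 0.004Q = 180 + 0.004Q → Q* = 7500, P* = 210.
At Q = 4297: demand price = 240 − 0.004·4297 = 222.812; supply price = 180 + 0.004·4297 = 197.188.
ΔQ = 7500 − 4297 = 3203; wedge = 222.812 − 197.188 = 25.624.
Welfare loss = ½ × 3203 × 25.624 = £41036.836.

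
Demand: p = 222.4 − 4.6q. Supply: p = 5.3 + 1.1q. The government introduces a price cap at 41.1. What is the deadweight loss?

87.54

Competitive equilibrium: 222.4 − 4.6q = 5.3 + 1.1q → q* = 38.0877, p* = 47.1965.
At the ceiling p = 41.1, quantity supplied = (41.1 − 5.3)/1.1 = 32.5455.
Willingness to pay at q' = 32.5455: 222.4 − 4.6·32.5455 = 72.6907.
Δq = 38.0877 − 32.5455 = 5.5422; wedge = 72.6907 − 41.1 = 31.5907.
Welfare loss = ½ × 5.5422 × 31.5907 = 87.54.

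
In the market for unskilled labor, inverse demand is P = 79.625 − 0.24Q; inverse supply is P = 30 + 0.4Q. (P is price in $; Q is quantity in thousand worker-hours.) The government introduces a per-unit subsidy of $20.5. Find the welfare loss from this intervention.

$328.32 thousand

Competitive equilibrium: 79.625 − 0.24Q = 30 + 0.4Q → Q* = 77.5391, P* = 61.0156.
The subsidy lowers effective supply by 20.5: P = 9.5 + 0.4Q.
New quantity: 79.625 − 0.24Q = 9.5 + 0.4Q → Q' = 109.5703.
Overproduction ΔQ = 109.5703 − 77.5391 = 32.0312; wedge = subsidy = 20.5.
Deadweight loss = ½ × 32.0312 × 20.5 = $328.32 thousand.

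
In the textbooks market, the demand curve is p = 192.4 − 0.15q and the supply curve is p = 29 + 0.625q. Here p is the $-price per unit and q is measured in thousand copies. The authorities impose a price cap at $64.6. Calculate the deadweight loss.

$9175.48 thousand

Competitive equilibrium: 192.4 − 0.15q = 29 + 0.625q → q* = 210.8387, p* = 160.7742.
At the ceiling p = 64.6, quantity supplied = (64.6 − 29)/0.625 = 56.96.
Willingness to pay at q' = 56.96: 192.4 − 0.15·56.96 = 183.856.
Δq = 210.8387 − 56.96 = 153.8787; wedge = 183.856 − 64.6 = 119.256.
Welfare loss = ½ × 153.8787 × 119.256 = $9175.48 thousand.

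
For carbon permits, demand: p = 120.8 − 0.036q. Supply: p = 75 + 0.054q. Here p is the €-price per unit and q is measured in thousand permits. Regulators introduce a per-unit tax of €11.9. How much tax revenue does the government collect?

Competitive equilibrium: 120.8 − 0.036q = 75 + 0.054q → q* = 508.8889, p* = 102.48.
With the tax, the buyer price exceeds the seller price by 11.9: (120.8 − 0.036q) − (75 + 0.054q) = 11.9 → q' = 376.6667.
Tax revenue = 11.9 × 376.6667 = €4482.33 thousand.

€4482.33 thousand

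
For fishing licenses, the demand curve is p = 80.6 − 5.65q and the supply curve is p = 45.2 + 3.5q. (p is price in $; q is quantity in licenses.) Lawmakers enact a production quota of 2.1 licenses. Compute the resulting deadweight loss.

Competitive equilibrium: 80.6 − 5.65q = 45.2 + 3.5q → q* = 3.8689, p* = 58.741.
At q = 2.1: demand price = 80.6 − 5.65·2.1 = 68.735; supply price = 45.2 + 3.5·2.1 = 52.55.
Δq = 3.8689 − 2.1 = 1.7689; wedge = 68.735 − 52.55 = 16.185.
Welfare loss = ½ × 1.7689 × 16.185 = $14.31.

$14.31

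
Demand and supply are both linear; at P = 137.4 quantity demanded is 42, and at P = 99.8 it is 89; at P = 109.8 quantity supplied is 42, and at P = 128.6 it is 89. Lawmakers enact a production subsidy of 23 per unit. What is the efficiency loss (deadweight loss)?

Demand slope = (99.8 − 137.4)/(89 − 42) = −0.8, so P = 171 − 0.8Q.
Supply slope = (128.6 − 109.8)/(89 − 42) = 0.4, so P = 93 + 0.4Q.
Competitive equilibrium: 171 − 0.8Q = 93 + 0.4Q → Q* = 65, P* = 119.
The subsidy lowers effective supply by 23: P = 70 + 0.4Q.
New quantity: 171 − 0.8Q = 70 + 0.4Q → Q' = 84.1667.
Overproduction ΔQ = 84.1667 − 65 = 19.1667; wedge = subsidy = 23.
Welfare loss = ½ × 19.1667 × 23 = 220.42.

220.42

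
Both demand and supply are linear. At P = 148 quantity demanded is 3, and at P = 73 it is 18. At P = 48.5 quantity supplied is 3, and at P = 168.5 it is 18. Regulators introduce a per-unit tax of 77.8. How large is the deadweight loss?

Demand slope = (73 − 148)/(18 − 3) = −5, so P = 163 − 5Q.
Supply slope = (168.5 − 48.5)/(18 − 3) = 8, so P = 24.5 + 8Q.
Competitive equilibrium: 163 − 5Q = 24.5 + 8Q → Q* = 10.6538, P* = 109.7308.
With the tax, the buyer price exceeds the seller price by 77.8: (163 − 5Q) − (24.5 + 8Q) = 77.8 → Q' = 4.6692.
ΔQ = 10.6538 − 4.6692 = 5.9846; the wedge equals the tax, 77.8.
DWL = ½ × 5.9846 × 77.8 = 232.80.

232.80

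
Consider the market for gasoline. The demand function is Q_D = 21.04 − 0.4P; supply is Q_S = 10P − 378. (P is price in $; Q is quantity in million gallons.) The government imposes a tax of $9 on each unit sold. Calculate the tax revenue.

In inverse form: demand P = 52.6 − 2.5Q, supply P = 37.8 + 0.1Q.
Competitive equilibrium: 52.6 − 2.5Q = 37.8 + 0.1Q → Q* = 5.6923, P* = 38.3692.
With the tax, the buyer price exceeds the seller price by 9: (52.6 − 2.5Q) − (37.8 + 0.1Q) = 9 → Q' = 2.2308.
Tax revenue = 9 × 2.2308 = $20.08 million.

$20.08 million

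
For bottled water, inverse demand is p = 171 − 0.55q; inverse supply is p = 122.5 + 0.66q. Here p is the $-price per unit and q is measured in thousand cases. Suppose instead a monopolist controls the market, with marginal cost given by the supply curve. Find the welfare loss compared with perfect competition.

Competitive equilibrium: 171 − 0.55q = 122.5 + 0.66q → q* = 40.0826, p* = 148.9545.
Marginal revenue: MR = 171 − 1.1q. Set MR = MC: 171 − 1.1q = 122.5 + 0.66q → q_m = 27.5568.
Price p_m = 171 − 0.55·27.5568 = 155.8438; MC(q_m) = 122.5 + 0.66·27.5568 = 140.6875.
Competitive q* = 40.0826, so Δq = 12.5258; wedge = 155.8438 − 140.6875 = 15.1563.
Welfare loss = ½ × 12.5258 × 15.1563 = $94.92 thousand.

$94.92 thousand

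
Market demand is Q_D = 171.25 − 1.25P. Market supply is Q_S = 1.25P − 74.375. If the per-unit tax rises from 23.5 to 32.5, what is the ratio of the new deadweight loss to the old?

In inverse form: demand P = 137 − 0.8Q, supply P = 59.5 + 0.8Q.
Competitive equilibrium: 137 − 0.8Q = 59.5 + 0.8Q → Q* = 48.4375, P* = 98.25.
For a per-unit tax t: ΔQ = t/1.6, so DWL = ½·t·(t/1.6) = t²/3.2.
At t = 23.5: DWL = 172.578. At t = 32.5: DWL = 330.078.
Ratio = (32.5/23.5)² = 1.913.

1.913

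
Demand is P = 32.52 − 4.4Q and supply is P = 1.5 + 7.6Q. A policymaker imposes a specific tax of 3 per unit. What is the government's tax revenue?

7.005

Competitive equilibrium: 32.52 − 4.4Q = 1.5 + 7.6Q → Q* = 2.585, P* = 21.146.
With the tax, the buyer price exceeds the seller price by 3: (32.52 − 4.4Q) − (1.5 + 7.6Q) = 3 → Q' = 2.335.
Tax revenue = 3 × 2.335 = 7.005.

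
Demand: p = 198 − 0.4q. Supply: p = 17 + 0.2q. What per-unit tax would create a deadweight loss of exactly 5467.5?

Competitive equilibrium: 198 − 0.4q = 17 + 0.2q → q* = 301.6667, p* = 77.3333.
A tax t gives Δq = t/0.6 and wedge t, so DWL = t²/1.2.
t²/1.2 = 5467.5 → t² = 6561 → t = 81.

81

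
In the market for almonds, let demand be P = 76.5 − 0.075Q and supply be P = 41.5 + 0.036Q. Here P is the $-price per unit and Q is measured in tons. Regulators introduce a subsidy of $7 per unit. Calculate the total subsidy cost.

$2648.65

Competitive equilibrium: 76.5 − 0.075Q = 41.5 + 0.036Q → Q* = 315.3153, P* = 52.8514.
The subsidy lowers effective supply by 7: P = 34.5 + 0.036Q.
New quantity: 76.5 − 0.075Q = 34.5 + 0.036Q → Q' = 378.3784.
Total subsidy cost = 7 × 378.3784 = $2648.65.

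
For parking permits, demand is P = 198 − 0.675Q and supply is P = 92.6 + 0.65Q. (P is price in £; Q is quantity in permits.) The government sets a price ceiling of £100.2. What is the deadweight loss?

£3050.34

Competitive equilibrium: 198 − 0.675Q = 92.6 + 0.65Q → Q* = 79.5472, P* = 144.3057.
At the ceiling P = 100.2, quantity supplied = (100.2 − 92.6)/0.65 = 11.6923.
Willingness to pay at Q' = 11.6923: 198 − 0.675·11.6923 = 190.1077.
ΔQ = 79.5472 − 11.6923 = 67.8549; wedge = 190.1077 − 100.2 = 89.9077.
Welfare loss = ½ × 67.8549 × 89.9077 = £3050.34.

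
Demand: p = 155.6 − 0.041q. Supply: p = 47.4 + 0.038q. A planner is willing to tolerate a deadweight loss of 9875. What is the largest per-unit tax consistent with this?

39.5

Competitive equilibrium: 155.6 − 0.041q = 47.4 + 0.038q → q* = 1369.6203, p* = 99.4456.
A tax t gives Δq = t/0.079 and wedge t, so DWL = t²/0.158.
t²/0.158 = 9875 → t² = 1560.25 → t = 39.5.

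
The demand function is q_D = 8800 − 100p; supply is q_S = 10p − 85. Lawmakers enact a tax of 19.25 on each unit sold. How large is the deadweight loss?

1684.375

In inverse form: demand p = 88 − 0.01q, supply p = 8.5 + 0.1q.
Competitive equilibrium: 88 − 0.01q = 8.5 + 0.1q → q* = 722.7273, p* = 80.7727.
With the tax, the buyer price exceeds the seller price by 19.25: (88 − 0.01q) − (8.5 + 0.1q) = 19.25 → q' = 547.7273.
Δq = 722.7273 − 547.7273 = 175; the wedge equals the tax, 19.25.
Welfare loss = ½ × 175 × 19.25 = 1684.375.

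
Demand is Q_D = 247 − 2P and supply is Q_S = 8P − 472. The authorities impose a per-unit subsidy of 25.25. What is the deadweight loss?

510.05

In inverse form: demand P = 123.5 − 0.5Q, supply P = 59 + 0.125Q.
Competitive equilibrium: 123.5 − 0.5Q = 59 + 0.125Q → Q* = 103.2, P* = 71.9.
The subsidy lowers effective supply by 25.25: P = 33.75 + 0.125Q.
New quantity: 123.5 − 0.5Q = 33.75 + 0.125Q → Q' = 143.6.
Overproduction ΔQ = 143.6 − 103.2 = 40.4; wedge = subsidy = 25.25.
DWL = ½ × 40.4 × 25.25 = 510.05.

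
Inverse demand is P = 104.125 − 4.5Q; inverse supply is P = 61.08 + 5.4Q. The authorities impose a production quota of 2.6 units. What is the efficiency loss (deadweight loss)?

Competitive equilibrium: 104.125 − 4.5Q = 61.08 + 5.4Q → Q* = 4.348, P* = 84.5591.
At Q = 2.6: demand price = 104.125 − 4.5·2.6 = 92.425; supply price = 61.08 + 5.4·2.6 = 75.12.
ΔQ = 4.348 − 2.6 = 1.748; wedge = 92.425 − 75.12 = 17.305.
The triangle = ½ × 1.748 × 17.305 = 15.12.

15.12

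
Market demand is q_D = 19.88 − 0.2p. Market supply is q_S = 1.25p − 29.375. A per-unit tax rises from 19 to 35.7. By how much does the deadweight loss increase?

In inverse form: demand p = 99.4 − 5q, supply p = 23.5 + 0.8q.
Competitive equilibrium: 99.4 − 5q = 23.5 + 0.8q → q* = 13.0862, p* = 33.969.
For a per-unit tax t: Δq = t/5.8, so DWL = ½·t·(t/5.8) = t²/11.6.
At t = 19: DWL = 31.121. At t = 35.7: DWL = 109.87.
Increase = 109.87 − 31.121 = 78.75.

78.75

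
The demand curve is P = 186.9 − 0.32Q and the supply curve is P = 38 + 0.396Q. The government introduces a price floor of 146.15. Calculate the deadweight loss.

2326.69

Competitive equilibrium: 186.9 − 0.32Q = 38 + 0.396Q → Q* = 207.9609, P* = 120.3525.
At the floor P = 146.15, quantity demanded = (186.9 − 146.15)/0.32 = 127.3438.
Sellers' marginal cost at Q' = 127.3438: 38 + 0.396·127.3438 = 88.4281.
ΔQ = 207.9609 − 127.3438 = 80.6171; wedge = 146.15 − 88.4281 = 57.7219.
Deadweight loss = ½ × 80.6171 × 57.7219 = 2326.69.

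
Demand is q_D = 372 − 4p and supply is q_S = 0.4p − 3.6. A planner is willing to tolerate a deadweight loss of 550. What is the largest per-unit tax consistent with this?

In inverse form: demand p = 93 − 0.25q, supply p = 9 + 2.5q.
Competitive equilibrium: 93 − 0.25q = 9 + 2.5q → q* = 30.5455, p* = 85.3636.
A tax t gives Δq = t/2.75 and wedge t, so DWL = t²/5.5.
t²/5.5 = 550 → t² = 3025 → t = 55.

55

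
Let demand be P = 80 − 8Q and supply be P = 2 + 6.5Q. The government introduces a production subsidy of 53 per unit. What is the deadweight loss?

96.86

Competitive equilibrium: 80 − 8Q = 2 + 6.5Q → Q* = 5.3793, P* = 36.9655.
The subsidy lowers effective supply by 53: P = 6.5Q − 51.
New quantity: 80 − 8Q = 6.5Q − 51 → Q' = 9.0345.
Overproduction ΔQ = 9.0345 − 5.3793 = 3.6552; wedge = subsidy = 53.
The triangle = ½ × 3.6552 × 53 = 96.86.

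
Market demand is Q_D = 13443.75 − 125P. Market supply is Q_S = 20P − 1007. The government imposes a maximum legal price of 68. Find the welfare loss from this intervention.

In inverse form: demand P = 107.55 − 0.008Q, supply P = 50.35 + 0.05Q.
Competitive equilibrium: 107.55 − 0.008Q = 50.35 + 0.05Q → Q* = 986.2069, P* = 99.6603.
At the ceiling P = 68, quantity supplied = (68 − 50.35)/0.05 = 353.
Willingness to pay at Q' = 353: 107.55 − 0.008·353 = 104.726.
ΔQ = 986.2069 − 353 = 633.2069; wedge = 104.726 − 68 = 36.726.
Deadweight loss = ½ × 633.2069 × 36.726 = 11627.58.

11627.58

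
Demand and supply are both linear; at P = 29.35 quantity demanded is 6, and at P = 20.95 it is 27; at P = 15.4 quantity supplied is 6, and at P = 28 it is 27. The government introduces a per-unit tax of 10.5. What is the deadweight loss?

55.125

Demand slope = (20.95 − 29.35)/(27 − 6) = −0.4, so P = 31.75 − 0.4Q.
Supply slope = (28 − 15.4)/(27 − 6) = 0.6, so P = 11.8 + 0.6Q.
Competitive equilibrium: 31.75 − 0.4Q = 11.8 + 0.6Q → Q* = 19.95, P* = 23.77.
With the tax, the buyer price exceeds the seller price by 10.5: (31.75 − 0.4Q) − (11.8 + 0.6Q) = 10.5 → Q' = 9.45.
ΔQ = 19.95 − 9.45 = 10.5; the wedge equals the tax, 10.5.
DWL = ½ × 10.5 × 10.5 = 55.125.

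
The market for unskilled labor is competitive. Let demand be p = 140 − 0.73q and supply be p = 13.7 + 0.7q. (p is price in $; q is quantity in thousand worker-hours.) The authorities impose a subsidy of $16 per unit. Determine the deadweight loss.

Competitive equilibrium: 140 − 0.73q = 13.7 + 0.7q → q* = 88.3217, p* = 75.5252.
The subsidy lowers effective supply by 16: p = 0.7q − 2.3.
New quantity: 140 − 0.73q = 0.7q − 2.3 → q' = 99.5105.
Overproduction Δq = 99.5105 − 88.3217 = 11.1888; wedge = subsidy = 16.
Welfare loss = ½ × 11.1888 × 16 = $89.51 thousand.

$89.51 thousand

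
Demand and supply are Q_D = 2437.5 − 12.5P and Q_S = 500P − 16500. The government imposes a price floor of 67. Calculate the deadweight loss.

In inverse form: demand P = 195 − 0.08Q, supply P = 33 + 0.002Q.
Competitive equilibrium: 195 − 0.08Q = 33 + 0.002Q → Q* = 1975.6098, P* = 36.9512.
At the floor P = 67, quantity demanded = (195 − 67)/0.08 = 1600.
Sellers' marginal cost at Q' = 1600: 33 + 0.002·1600 = 36.2.
ΔQ = 1975.6098 − 1600 = 375.6098; wedge = 67 − 36.2 = 30.8.
Deadweight loss = ½ × 375.6098 × 30.8 = 5784.39.

5784.39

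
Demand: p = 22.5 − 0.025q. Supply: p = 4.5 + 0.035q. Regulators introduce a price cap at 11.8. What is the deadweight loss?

Competitive equilibrium: 22.5 − 0.025q = 4.5 + 0.035q → q* = 300, p* = 15.
At the ceiling p = 11.8, quantity supplied = (11.8 − 4.5)/0.035 = 208.57143.
Willingness to pay at q' = 208.57143: 22.5 − 0.025·208.57143 = 17.28571.
Δq = 300 − 208.57143 = 91.42857; wedge = 17.28571 − 11.8 = 5.48571.
Welfare loss = ½ × 91.42857 × 5.48571 = 250.78.

250.78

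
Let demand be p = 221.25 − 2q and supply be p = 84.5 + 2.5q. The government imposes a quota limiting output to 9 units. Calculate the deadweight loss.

Competitive equilibrium: 221.25 − 2q = 84.5 + 2.5q → q* = 30.3889, p* = 160.4722.
At q = 9: demand price = 221.25 − 2·9 = 203.25; supply price = 84.5 + 2.5·9 = 107.
Δq = 30.3889 − 9 = 21.3889; wedge = 203.25 − 107 = 96.25.
The triangle = ½ × 21.3889 × 96.25 = 1029.34.

1029.34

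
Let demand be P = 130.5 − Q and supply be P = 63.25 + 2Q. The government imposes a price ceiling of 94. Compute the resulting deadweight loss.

74.38

Competitive equilibrium: 130.5 − Q = 63.25 + 2Q → Q* = 22.4167, P* = 108.0833.
At the ceiling P = 94, quantity supplied = (94 − 63.25)/2 = 15.375.
Willingness to pay at Q' = 15.375: 130.5 − 1·15.375 = 115.125.
ΔQ = 22.4167 − 15.375 = 7.0417; wedge = 115.125 − 94 = 21.125.
DWL = ½ × 7.0417 × 21.125 = 74.38.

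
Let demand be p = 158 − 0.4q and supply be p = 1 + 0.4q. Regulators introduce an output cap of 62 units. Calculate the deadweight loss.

7209.225

Competitive equilibrium: 158 − 0.4q = 1 + 0.4q → q* = 196.25, p* = 79.5.
At q = 62: demand price = 158 − 0.4·62 = 133.2; supply price = 1 + 0.4·62 = 25.8.
Δq = 196.25 − 62 = 134.25; wedge = 133.2 − 25.8 = 107.4.
DWL = ½ × 134.25 × 107.4 = 7209.225.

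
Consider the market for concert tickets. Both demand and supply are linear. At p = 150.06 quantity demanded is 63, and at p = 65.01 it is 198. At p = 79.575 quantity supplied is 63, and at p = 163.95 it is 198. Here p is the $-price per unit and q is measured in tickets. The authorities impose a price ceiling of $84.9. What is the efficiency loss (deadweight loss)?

$1424.36

Demand slope = (65.01 − 150.06)/(198 − 63) = −0.63, so p = 189.75 − 0.63q.
Supply slope = (163.95 − 79.575)/(198 − 63) = 0.625, so p = 40.2 + 0.625q.
Competitive equilibrium: 189.75 − 0.63q = 40.2 + 0.625q → q* = 119.16335, p* = 114.67709.
At the ceiling p = 84.9, quantity supplied = (84.9 − 40.2)/0.625 = 71.52.
Willingness to pay at q' = 71.52: 189.75 − 0.63·71.52 = 144.6924.
Δq = 119.16335 − 71.52 = 47.64335; wedge = 144.6924 − 84.9 = 59.7924.
Welfare loss = ½ × 47.64335 × 59.7924 = $1424.36.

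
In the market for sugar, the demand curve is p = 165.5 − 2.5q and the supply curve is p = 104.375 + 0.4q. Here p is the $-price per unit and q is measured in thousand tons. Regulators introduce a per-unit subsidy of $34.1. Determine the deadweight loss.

$200.48 thousand

Competitive equilibrium: 165.5 − 2.5q = 104.375 + 0.4q → q* = 21.0776, p* = 112.806.
The subsidy lowers effective supply by 34.1: p = 70.275 + 0.4q.
New quantity: 165.5 − 2.5q = 70.275 + 0.4q → q' = 32.8362.
Overproduction Δq = 32.8362 − 21.0776 = 11.7586; wedge = subsidy = 34.1.
Deadweight loss = ½ × 11.7586 × 34.1 = $200.48 thousand.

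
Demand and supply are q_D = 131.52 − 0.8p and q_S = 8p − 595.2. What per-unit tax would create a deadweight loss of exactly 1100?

55

In inverse form: demand p = 164.4 − 1.25q, supply p = 74.4 + 0.125q.
Competitive equilibrium: 164.4 − 1.25q = 74.4 + 0.125q → q* = 65.4545, p* = 82.5818.
A tax t gives Δq = t/1.375 and wedge t, so DWL = t²/2.75.
t²/2.75 = 1100 → t² = 3025 → t = 55.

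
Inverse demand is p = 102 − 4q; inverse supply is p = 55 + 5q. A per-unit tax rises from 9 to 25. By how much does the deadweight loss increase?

Competitive equilibrium: 102 − 4q = 55 + 5q → q* = 5.2222, p* = 81.1111.
For a per-unit tax t: Δq = t/9, so DWL = ½·t·(t/9) = t²/18.
At t = 9: DWL = 4.5. At t = 25: DWL = 34.722.
Increase = 34.722 − 4.5 = 30.22.

30.22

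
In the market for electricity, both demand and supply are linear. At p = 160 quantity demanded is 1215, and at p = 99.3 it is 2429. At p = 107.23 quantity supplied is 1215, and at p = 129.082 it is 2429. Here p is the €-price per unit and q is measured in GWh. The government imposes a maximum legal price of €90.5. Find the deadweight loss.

Demand slope = (99.3 − 160)/(2429 − 1215) = −0.05, so p = 220.75 − 0.05q.
Supply slope = (129.082 − 107.23)/(2429 − 1215) = 0.018, so p = 85.36 + 0.018q.
Competitive equilibrium: 220.75 − 0.05q = 85.36 + 0.018q → q* = 1991.029412, p* = 121.198529.
At the ceiling p = 90.5, quantity supplied = (90.5 − 85.36)/0.018 = 285.555556.
Willingness to pay at q' = 285.555556: 220.75 − 0.05·285.555556 = 206.472222.
Δq = 1991.029412 − 285.555556 = 1705.473856; wedge = 206.472222 − 90.5 = 115.972222.
Deadweight loss = ½ × 1705.473856 × 115.972222 = €98893.80.

€98893.80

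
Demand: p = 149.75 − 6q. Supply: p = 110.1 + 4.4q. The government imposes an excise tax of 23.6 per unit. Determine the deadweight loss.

Competitive equilibrium: 149.75 − 6q = 110.1 + 4.4q → q* = 3.8125, p* = 126.875.
With the tax, the buyer price exceeds the seller price by 23.6: (149.75 − 6q) − (110.1 + 4.4q) = 23.6 → q' = 1.5433.
Δq = 3.8125 − 1.5433 = 2.2692; the wedge equals the tax, 23.6.
The triangle = ½ × 2.2692 × 23.6 = 26.78.

26.78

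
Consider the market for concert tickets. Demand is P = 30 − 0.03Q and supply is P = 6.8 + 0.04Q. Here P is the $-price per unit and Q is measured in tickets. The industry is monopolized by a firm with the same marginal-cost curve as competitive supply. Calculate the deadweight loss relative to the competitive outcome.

Competitive equilibrium: 30 − 0.03Q = 6.8 + 0.04Q → Q* = 331.4286, P* = 20.0571.
Marginal revenue: MR = 30 − 0.06Q. Set MR = MC: 30 − 0.06Q = 6.8 + 0.04Q → Q_m = 232.
Price P_m = 30 − 0.03·232 = 23.04; MC(Q_m) = 6.8 + 0.04·232 = 16.08.
Competitive Q* = 331.4286, so ΔQ = 99.4286; wedge = 23.04 − 16.08 = 6.96.
Deadweight loss = ½ × 99.4286 × 6.96 = $346.01.

$346.01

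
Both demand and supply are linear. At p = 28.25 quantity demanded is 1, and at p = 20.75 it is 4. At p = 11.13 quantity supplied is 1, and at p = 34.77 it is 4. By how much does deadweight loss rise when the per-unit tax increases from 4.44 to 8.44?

2.48

Demand slope = (20.75 − 28.25)/(4 − 1) = −2.5, so p = 30.75 − 2.5q.
Supply slope = (34.77 − 11.13)/(4 − 1) = 7.88, so p = 3.25 + 7.88q.
Competitive equilibrium: 30.75 − 2.5q = 3.25 + 7.88q → q* = 2.6493, p* = 24.1267.
For a per-unit tax t: Δq = t/10.38, so DWL = ½·t·(t/10.38) = t²/20.76.
At t = 4.44: DWL = 0.95. At t = 8.44: DWL = 3.431.
Increase = 3.431 − 0.95 = 2.48.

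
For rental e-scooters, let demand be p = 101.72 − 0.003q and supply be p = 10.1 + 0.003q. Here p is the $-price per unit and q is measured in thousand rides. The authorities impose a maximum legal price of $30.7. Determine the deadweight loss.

$211848.03 thousand

Competitive equilibrium: 101.72 − 0.003q = 10.1 + 0.003q → q* = 15270, p* = 55.91.
At the ceiling p = 30.7, quantity supplied = (30.7 − 10.1)/0.003 = 6866.6667.
Willingness to pay at q' = 6866.6667: 101.72 − 0.003·6866.6667 = 81.12.
Δq = 15270 − 6866.6667 = 8403.3333; wedge = 81.12 − 30.7 = 50.42.
DWL = ½ × 8403.3333 × 50.42 = $211848.03 thousand.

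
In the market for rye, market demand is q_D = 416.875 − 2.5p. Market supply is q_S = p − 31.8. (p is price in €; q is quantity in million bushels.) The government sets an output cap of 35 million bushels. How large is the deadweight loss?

€2638.36 million

In inverse form: demand p = 166.75 − 0.4q, supply p = 31.8 + q.
Competitive equilibrium: 166.75 − 0.4q = 31.8 + q → q* = 96.3929, p* = 128.1929.
At q = 35: demand price = 166.75 − 0.4·35 = 152.75; supply price = 31.8 + 1·35 = 66.8.
Δq = 96.3929 − 35 = 61.3929; wedge = 152.75 − 66.8 = 85.95.
DWL = ½ × 61.3929 × 85.95 = €2638.36 million.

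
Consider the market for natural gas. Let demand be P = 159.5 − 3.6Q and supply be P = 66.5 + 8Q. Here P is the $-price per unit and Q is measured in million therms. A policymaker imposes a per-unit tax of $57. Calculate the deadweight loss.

Competitive equilibrium: 159.5 − 3.6Q = 66.5 + 8Q → Q* = 8.0172, P* = 130.6379.
With the tax, the buyer price exceeds the seller price by 57: (159.5 − 3.6Q) − (66.5 + 8Q) = 57 → Q' = 3.1034.
ΔQ = 8.0172 − 3.1034 = 4.9138; the wedge equals the tax, 57.
Welfare loss = ½ × 4.9138 × 57 = $140.04 million.

$140.04 million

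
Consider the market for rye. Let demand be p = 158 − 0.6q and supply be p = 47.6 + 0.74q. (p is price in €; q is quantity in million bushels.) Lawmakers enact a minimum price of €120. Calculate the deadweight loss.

€243.27 million

Competitive equilibrium: 158 − 0.6q = 47.6 + 0.74q → q* = 82.3881, p* = 108.5672.
At the floor p = 120, quantity demanded = (158 − 120)/0.6 = 63.3333.
Sellers' marginal cost at q' = 63.3333: 47.6 + 0.74·63.3333 = 94.4666.
Δq = 82.3881 − 63.3333 = 19.0548; wedge = 120 − 94.4666 = 25.5334.
The triangle = ½ × 19.0548 × 25.5334 = €243.27 million.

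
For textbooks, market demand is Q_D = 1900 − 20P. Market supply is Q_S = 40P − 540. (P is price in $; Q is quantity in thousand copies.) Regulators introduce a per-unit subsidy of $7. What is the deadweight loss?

In inverse form: demand P = 95 − 0.05Q, supply P = 13.5 + 0.025Q.
Competitive equilibrium: 95 − 0.05Q = 13.5 + 0.025Q → Q* = 1086.6667, P* = 40.6667.
The subsidy lowers effective supply by 7: P = 6.5 + 0.025Q.
New quantity: 95 − 0.05Q = 6.5 + 0.025Q → Q' = 1180.
Overproduction ΔQ = 1180 − 1086.6667 = 93.3333; wedge = subsidy = 7.
Deadweight loss = ½ × 93.3333 × 7 = $326.67 thousand.

$326.67 thousand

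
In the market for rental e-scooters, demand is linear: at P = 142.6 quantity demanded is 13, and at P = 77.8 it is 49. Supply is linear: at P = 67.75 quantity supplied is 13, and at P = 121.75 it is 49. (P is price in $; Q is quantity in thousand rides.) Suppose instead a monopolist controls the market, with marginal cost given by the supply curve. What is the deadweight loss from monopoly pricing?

$261.69 thousand

Demand slope = (77.8 − 142.6)/(49 − 13) = −1.8, so P = 166 − 1.8Q.
Supply slope = (121.75 − 67.75)/(49 − 13) = 1.5, so P = 48.25 + 1.5Q.
Competitive equilibrium: 166 − 1.8Q = 48.25 + 1.5Q → Q* = 35.6818, P* = 101.7727.
Marginal revenue: MR = 166 − 3.6Q. Set MR = MC: 166 − 3.6Q = 48.25 + 1.5Q → Q_m = 23.0882.
Price P_m = 166 − 1.8·23.0882 = 124.4412; MC(Q_m) = 48.25 + 1.5·23.0882 = 82.8823.
Competitive Q* = 35.6818, so ΔQ = 12.5936; wedge = 124.4412 − 82.8823 = 41.5589.
The triangle = ½ × 12.5936 × 41.5589 = $261.69 thousand.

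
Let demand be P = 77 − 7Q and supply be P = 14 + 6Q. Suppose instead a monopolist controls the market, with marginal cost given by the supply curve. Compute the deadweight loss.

Competitive equilibrium: 77 − 7Q = 14 + 6Q → Q* = 4.8462, P* = 43.0769.
Marginal revenue: MR = 77 − 14Q. Set MR = MC: 77 − 14Q = 14 + 6Q → Q_m = 3.15.
Price P_m = 77 − 7·3.15 = 54.95; MC(Q_m) = 14 + 6·3.15 = 32.9.
Competitive Q* = 4.8462, so ΔQ = 1.6962; wedge = 54.95 − 32.9 = 22.05.
DWL = ½ × 1.6962 × 22.05 = 18.70.

18.70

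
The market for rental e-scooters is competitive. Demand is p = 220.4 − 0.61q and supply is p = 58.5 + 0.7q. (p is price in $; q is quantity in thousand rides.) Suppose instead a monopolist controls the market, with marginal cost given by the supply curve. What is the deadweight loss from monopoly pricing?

$1009.83 thousand

Competitive equilibrium: 220.4 − 0.61q = 58.5 + 0.7q → q* = 123.5878, p* = 145.0115.
Marginal revenue: MR = 220.4 − 1.22q. Set MR = MC: 220.4 − 1.22q = 58.5 + 0.7q → q_m = 84.3229.
Price p_m = 220.4 − 0.61·84.3229 = 168.963; MC(q_m) = 58.5 + 0.7·84.3229 = 117.526.
Competitive q* = 123.5878, so Δq = 39.2649; wedge = 168.963 − 117.526 = 51.437.
Welfare loss = ½ × 39.2649 × 51.437 = $1009.83 thousand.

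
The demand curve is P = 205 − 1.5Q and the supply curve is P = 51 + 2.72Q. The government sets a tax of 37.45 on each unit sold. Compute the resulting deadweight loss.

166.17

Competitive equilibrium: 205 − 1.5Q = 51 + 2.72Q → Q* = 36.4929, P* = 150.2607.
With the tax, the buyer price exceeds the seller price by 37.45: (205 − 1.5Q) − (51 + 2.72Q) = 37.45 → Q' = 27.6185.
ΔQ = 36.4929 − 27.6185 = 8.8744; the wedge equals the tax, 37.45.
Welfare loss = ½ × 8.8744 × 37.45 = 166.17.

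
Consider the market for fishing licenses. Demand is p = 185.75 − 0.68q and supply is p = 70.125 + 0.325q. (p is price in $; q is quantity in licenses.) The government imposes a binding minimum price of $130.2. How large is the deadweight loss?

$559.18

Competitive equilibrium: 185.75 − 0.68q = 70.125 + 0.325q → q* = 115.0498, p* = 107.5162.
At the floor p = 130.2, quantity demanded = (185.75 − 130.2)/0.68 = 81.6912.
Sellers' marginal cost at q' = 81.6912: 70.125 + 0.325·81.6912 = 96.6746.
Δq = 115.0498 − 81.6912 = 33.3586; wedge = 130.2 − 96.6746 = 33.5254.
The triangle = ½ × 33.3586 × 33.5254 = $559.18.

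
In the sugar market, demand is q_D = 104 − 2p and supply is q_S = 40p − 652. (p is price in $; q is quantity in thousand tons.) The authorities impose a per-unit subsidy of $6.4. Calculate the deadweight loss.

$39.01 thousand

In inverse form: demand p = 52 − 0.5q, supply p = 16.3 + 0.025q.
Competitive equilibrium: 52 − 0.5q = 16.3 + 0.025q → q* = 68, p* = 18.
The subsidy lowers effective supply by 6.4: p = 9.9 + 0.025q.
New quantity: 52 − 0.5q = 9.9 + 0.025q → q' = 80.1905.
Overproduction Δq = 80.1905 − 68 = 12.1905; wedge = subsidy = 6.4.
Deadweight loss = ½ × 12.1905 × 6.4 = $39.01 thousand.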